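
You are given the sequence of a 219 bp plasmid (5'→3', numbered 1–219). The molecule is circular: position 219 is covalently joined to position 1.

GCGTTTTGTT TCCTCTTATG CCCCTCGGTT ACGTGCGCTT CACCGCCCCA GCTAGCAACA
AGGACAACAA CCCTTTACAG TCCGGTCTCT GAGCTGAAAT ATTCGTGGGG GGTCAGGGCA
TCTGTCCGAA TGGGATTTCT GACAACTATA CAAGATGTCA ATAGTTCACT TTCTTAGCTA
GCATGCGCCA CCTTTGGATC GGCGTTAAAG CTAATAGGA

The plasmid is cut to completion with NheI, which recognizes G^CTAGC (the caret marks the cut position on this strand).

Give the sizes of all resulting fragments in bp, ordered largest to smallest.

NheI sites (GCTAGC) start at positions 51, 177.
NheI cuts after the first base of each site, so after positions 51, 177.
Circular molecule, 2 cuts → 2 fragments:
  52–177 → 126 bp
  178–219 then 1–51 → 42 + 51 = 93 bp
Sorted largest to smallest: 126, 93 bp.

126, 93 bp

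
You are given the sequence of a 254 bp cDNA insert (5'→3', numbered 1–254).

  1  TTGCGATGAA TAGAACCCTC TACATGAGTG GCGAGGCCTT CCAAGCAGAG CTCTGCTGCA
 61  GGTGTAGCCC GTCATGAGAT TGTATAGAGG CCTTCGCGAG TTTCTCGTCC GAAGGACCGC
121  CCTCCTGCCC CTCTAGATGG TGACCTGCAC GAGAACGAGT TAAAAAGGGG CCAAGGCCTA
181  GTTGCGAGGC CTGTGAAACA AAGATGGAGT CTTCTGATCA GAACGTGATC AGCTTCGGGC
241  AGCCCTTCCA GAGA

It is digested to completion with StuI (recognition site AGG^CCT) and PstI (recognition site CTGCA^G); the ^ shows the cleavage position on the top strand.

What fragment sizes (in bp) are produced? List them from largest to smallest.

StuI sites (AGGCCT) start at positions 34, 88, 174, 187.
StuI cuts after base 3 of each site, so after positions 36, 90, 176, 189.
The PstI site (CTGCAG) starts at position 56.
PstI cuts after base 5 of each site (before the last base), so after position 60.
Combined cut positions: 36, 60, 90, 176, 189.
Linear molecule, 5 cuts → 6 fragments:
  1–36 → 36 bp
  37–60 → 24 bp
  61–90 → 30 bp
  91–176 → 86 bp
  177–189 → 13 bp
  190–254 → 65 bp
Sorted largest to smallest: 86, 65, 36, 30, 24, 13 bp.

86, 65, 36, 30, 24, 13 bp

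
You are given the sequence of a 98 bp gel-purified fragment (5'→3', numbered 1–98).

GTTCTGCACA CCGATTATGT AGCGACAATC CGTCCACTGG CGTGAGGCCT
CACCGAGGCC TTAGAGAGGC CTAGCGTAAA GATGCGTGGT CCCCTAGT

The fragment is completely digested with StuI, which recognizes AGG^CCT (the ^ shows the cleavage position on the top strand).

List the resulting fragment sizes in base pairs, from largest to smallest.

47, 29, 11, 11 bp

StuI sites (AGGCCT) start at positions 45, 56, 67.
StuI cuts after base 3 of each site, so after positions 47, 58, 69.
Linear molecule, 3 cuts → 4 fragments:
  1–47 → 47 bp
  48–58 → 11 bp
  59–69 → 11 bp
  70–98 → 29 bp
Sorted largest to smallest: 47, 29, 11, 11 bp.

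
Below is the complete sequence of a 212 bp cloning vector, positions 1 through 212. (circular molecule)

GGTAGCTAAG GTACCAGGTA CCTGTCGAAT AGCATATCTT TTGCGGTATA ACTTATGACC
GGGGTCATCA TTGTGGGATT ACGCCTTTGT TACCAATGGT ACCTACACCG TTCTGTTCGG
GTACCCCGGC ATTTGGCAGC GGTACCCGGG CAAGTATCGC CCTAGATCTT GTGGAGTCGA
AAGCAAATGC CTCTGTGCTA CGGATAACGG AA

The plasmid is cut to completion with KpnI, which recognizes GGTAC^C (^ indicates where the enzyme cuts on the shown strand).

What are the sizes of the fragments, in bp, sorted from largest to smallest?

KpnI sites (GGTACC) start at positions 10, 17, 98, 120, 141.
KpnI cuts after base 5 of each site (before the last base), so after positions 14, 21, 102, 124, 145.
Circular molecule, 5 cuts → 5 fragments:
  15–21 → 7 bp
  22–102 → 81 bp
  103–124 → 22 bp
  125–145 → 21 bp
  146–212 then 1–14 → 67 + 14 = 81 bp
Sorted largest to smallest: 81, 81, 22, 21, 7 bp.

81, 81, 22, 21, 7 bp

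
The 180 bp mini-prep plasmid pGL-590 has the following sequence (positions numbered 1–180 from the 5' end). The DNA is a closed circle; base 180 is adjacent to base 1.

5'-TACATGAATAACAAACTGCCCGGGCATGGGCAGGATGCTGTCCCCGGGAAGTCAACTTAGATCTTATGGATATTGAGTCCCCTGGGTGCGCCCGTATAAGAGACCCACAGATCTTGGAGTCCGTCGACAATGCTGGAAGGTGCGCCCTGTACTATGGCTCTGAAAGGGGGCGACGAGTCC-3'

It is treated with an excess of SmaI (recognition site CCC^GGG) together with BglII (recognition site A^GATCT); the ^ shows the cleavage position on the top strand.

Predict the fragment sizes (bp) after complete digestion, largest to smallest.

92, 50, 24, 14 bp

SmaI sites (CCCGGG) start at positions 19, 43.
SmaI cuts after base 3 of each site, so after positions 21, 45.
BglII sites (AGATCT) start at positions 59, 109.
BglII cuts after the first base of each site, so after positions 59, 109.
Combined cut positions: 21, 45, 59, 109.
Circular molecule, 4 cuts → 4 fragments:
  22–45 → 24 bp
  46–59 → 14 bp
  60–109 → 50 bp
  110–180 then 1–21 → 71 + 21 = 92 bp
Sorted largest to smallest: 92, 50, 24, 14 bp.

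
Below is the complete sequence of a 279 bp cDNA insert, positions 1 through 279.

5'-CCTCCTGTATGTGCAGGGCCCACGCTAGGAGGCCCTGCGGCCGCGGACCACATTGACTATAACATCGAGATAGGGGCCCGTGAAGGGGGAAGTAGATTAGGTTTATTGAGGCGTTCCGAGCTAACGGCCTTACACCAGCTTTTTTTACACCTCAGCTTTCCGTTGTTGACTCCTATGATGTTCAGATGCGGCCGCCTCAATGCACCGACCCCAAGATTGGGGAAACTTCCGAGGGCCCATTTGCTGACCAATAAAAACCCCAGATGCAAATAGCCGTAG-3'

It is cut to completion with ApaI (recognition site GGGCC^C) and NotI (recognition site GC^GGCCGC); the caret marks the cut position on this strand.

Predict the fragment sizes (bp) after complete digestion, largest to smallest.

ApaI sites (GGGCCC) start at positions 16, 74, 233.
ApaI cuts after base 5 of each site (before the last base), so after positions 20, 78, 237.
NotI sites (GCGGCCGC) start at positions 37, 188.
NotI cuts after base 2 of each site, so after positions 38, 189.
Combined cut positions: 20, 38, 78, 189, 237.
Linear molecule, 5 cuts → 6 fragments:
  1–20 → 20 bp
  21–38 → 18 bp
  39–78 → 40 bp
  79–189 → 111 bp
  190–237 → 48 bp
  238–279 → 42 bp
Sorted largest to smallest: 111, 48, 42, 40, 20, 18 bp.

111, 48, 42, 40, 20, 18 bp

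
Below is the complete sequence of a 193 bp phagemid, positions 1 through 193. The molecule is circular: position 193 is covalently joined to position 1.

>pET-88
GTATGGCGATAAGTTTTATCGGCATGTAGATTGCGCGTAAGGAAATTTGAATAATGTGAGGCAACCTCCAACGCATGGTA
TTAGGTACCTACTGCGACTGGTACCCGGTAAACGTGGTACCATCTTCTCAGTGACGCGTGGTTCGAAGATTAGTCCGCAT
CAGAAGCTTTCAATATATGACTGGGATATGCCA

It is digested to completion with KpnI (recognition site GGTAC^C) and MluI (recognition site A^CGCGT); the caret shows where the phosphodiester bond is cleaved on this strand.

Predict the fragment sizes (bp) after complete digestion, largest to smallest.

KpnI sites (GGTACC) start at positions 84, 100, 116.
KpnI cuts after base 5 of each site (before the last base), so after positions 88, 104, 120.
The MluI site (ACGCGT) starts at position 134.
MluI cuts after the first base of each site, so after position 134.
Combined cut positions: 88, 104, 120, 134.
Circular molecule, 4 cuts → 4 fragments:
  89–104 → 16 bp
  105–120 → 16 bp
  121–134 → 14 bp
  135–193 then 1–88 → 59 + 88 = 147 bp
Sorted largest to smallest: 147, 16, 16, 14 bp.

147, 16, 16, 14 bp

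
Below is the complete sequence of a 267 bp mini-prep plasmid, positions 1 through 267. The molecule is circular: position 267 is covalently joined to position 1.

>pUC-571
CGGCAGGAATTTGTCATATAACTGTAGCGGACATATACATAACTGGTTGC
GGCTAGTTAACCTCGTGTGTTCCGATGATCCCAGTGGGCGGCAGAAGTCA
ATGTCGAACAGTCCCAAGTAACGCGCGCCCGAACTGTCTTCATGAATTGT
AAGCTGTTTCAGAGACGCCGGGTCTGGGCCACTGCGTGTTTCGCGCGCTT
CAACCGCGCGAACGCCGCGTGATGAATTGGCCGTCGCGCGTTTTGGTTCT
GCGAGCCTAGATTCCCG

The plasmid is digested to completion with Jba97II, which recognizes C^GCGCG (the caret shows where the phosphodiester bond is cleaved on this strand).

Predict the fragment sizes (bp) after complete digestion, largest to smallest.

154, 70, 30, 13 bp

Jba97II sites (CGCGCG) start at positions 122, 192, 205, 235.
Jba97II cuts after the first base of each site, so after positions 122, 192, 205, 235.
Circular molecule, 4 cuts → 4 fragments:
  123–192 → 70 bp
  193–205 → 13 bp
  206–235 → 30 bp
  236–267 then 1–122 → 32 + 122 = 154 bp
Sorted largest to smallest: 154, 70, 30, 13 bp.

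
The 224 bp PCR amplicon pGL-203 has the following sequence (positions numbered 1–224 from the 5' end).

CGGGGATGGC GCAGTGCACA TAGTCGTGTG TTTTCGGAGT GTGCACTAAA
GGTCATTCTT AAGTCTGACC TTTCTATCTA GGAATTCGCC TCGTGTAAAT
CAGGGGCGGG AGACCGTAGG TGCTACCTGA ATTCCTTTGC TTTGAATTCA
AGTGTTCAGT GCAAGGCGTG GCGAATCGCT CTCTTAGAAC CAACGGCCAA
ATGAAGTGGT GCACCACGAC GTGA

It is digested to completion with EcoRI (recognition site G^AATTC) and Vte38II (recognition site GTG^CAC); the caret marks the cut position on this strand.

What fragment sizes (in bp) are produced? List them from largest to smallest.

EcoRI sites (GAATTC) start at positions 82, 129, 144.
EcoRI cuts after the first base of each site, so after positions 82, 129, 144.
Vte38II sites (GTGCAC) start at positions 14, 41, 209.
Vte38II cuts after base 3 of each site, so after positions 16, 43, 211.
Combined cut positions: 16, 43, 82, 129, 144, 211.
Linear molecule, 6 cuts → 7 fragments:
  1–16 → 16 bp
  17–43 → 27 bp
  44–82 → 39 bp
  83–129 → 47 bp
  130–144 → 15 bp
  145–211 → 67 bp
  212–224 → 13 bp
Sorted largest to smallest: 67, 47, 39, 27, 16, 15, 13 bp.

67, 47, 39, 27, 16, 15, 13 bp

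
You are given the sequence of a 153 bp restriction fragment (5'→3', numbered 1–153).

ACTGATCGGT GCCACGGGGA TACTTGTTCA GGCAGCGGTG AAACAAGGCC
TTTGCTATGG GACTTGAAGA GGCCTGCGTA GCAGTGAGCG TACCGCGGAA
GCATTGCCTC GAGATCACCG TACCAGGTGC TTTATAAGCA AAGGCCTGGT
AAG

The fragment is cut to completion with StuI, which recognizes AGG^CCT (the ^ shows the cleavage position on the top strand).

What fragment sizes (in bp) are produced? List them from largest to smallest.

StuI sites (AGGCCT) start at positions 46, 70, 142.
StuI cuts after base 3 of each site, so after positions 48, 72, 144.
Linear molecule, 3 cuts → 4 fragments:
  1–48 → 48 bp
  49–72 → 24 bp
  73–144 → 72 bp
  145–153 → 9 bp
Sorted largest to smallest: 72, 48, 24, 9 bp.

72, 48, 24, 9 bp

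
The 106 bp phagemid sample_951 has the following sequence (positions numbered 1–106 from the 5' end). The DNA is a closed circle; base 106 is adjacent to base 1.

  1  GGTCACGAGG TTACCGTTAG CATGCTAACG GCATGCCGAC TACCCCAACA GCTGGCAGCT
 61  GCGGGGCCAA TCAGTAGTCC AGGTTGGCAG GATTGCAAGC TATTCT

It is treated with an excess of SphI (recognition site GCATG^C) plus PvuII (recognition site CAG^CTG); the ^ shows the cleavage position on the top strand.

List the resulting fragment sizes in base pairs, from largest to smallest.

72, 16, 11, 7 bp

SphI sites (GCATGC) start at positions 20, 31.
SphI cuts after base 5 of each site (before the last base), so after positions 24, 35.
PvuII sites (CAGCTG) start at positions 49, 56.
PvuII cuts after base 3 of each site, so after positions 51, 58.
Combined cut positions: 24, 35, 51, 58.
Circular molecule, 4 cuts → 4 fragments:
  25–35 → 11 bp
  36–51 → 16 bp
  52–58 → 7 bp
  59–106 then 1–24 → 48 + 24 = 72 bp
Sorted largest to smallest: 72, 16, 11, 7 bp.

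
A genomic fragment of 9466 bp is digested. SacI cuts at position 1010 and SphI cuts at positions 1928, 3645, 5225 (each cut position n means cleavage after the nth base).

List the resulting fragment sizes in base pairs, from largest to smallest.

4241, 1717, 1580, 1010, 918 bp

Combined cut positions (sorted): 1010, 1928, 3645, 5225.
Linear molecule, 4 cuts → 5 fragments:
  1010 − 0 = 1010 bp
  1928 − 1010 = 918 bp
  3645 − 1928 = 1717 bp
  5225 − 3645 = 1580 bp
  9466 − 5225 = 4241 bp
Sorted largest to smallest: 4241, 1717, 1580, 1010, 918 bp.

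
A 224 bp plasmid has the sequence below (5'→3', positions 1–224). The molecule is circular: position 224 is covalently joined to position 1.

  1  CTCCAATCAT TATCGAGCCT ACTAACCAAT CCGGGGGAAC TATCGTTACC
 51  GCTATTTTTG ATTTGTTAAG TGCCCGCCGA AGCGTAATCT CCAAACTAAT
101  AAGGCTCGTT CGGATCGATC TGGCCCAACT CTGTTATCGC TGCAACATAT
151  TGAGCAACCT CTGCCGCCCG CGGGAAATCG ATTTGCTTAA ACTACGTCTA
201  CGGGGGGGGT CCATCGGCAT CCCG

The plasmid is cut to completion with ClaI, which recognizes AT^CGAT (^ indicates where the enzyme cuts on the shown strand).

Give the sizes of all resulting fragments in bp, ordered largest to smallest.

ClaI sites (ATCGAT) start at positions 114, 177.
ClaI cuts after base 2 of each site, so after positions 115, 178.
Circular molecule, 2 cuts → 2 fragments:
  116–178 → 63 bp
  179–224 then 1–115 → 46 + 115 = 161 bp
Sorted largest to smallest: 161, 63 bp.

161, 63 bp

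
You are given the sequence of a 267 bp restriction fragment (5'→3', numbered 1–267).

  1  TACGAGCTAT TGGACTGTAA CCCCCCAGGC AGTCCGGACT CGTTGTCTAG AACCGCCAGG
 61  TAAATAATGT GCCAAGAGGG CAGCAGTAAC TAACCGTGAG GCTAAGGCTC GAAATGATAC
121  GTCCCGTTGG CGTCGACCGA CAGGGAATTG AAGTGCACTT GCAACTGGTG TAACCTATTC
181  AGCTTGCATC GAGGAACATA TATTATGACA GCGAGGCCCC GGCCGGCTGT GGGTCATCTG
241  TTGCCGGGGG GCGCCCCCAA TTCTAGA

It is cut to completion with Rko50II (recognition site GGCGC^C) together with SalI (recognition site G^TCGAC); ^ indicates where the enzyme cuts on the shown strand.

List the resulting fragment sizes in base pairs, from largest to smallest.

132, 122, 13 bp

The Rko50II site (GGCGCC) starts at position 250.
Rko50II cuts after base 5 of each site (before the last base), so after position 254.
The SalI site (GTCGAC) starts at position 132.
SalI cuts after the first base of each site, so after position 132.
Combined cut positions: 132, 254.
Linear molecule, 2 cuts → 3 fragments:
  1–132 → 132 bp
  133–254 → 122 bp
  255–267 → 13 bp
Sorted largest to smallest: 132, 122, 13 bp.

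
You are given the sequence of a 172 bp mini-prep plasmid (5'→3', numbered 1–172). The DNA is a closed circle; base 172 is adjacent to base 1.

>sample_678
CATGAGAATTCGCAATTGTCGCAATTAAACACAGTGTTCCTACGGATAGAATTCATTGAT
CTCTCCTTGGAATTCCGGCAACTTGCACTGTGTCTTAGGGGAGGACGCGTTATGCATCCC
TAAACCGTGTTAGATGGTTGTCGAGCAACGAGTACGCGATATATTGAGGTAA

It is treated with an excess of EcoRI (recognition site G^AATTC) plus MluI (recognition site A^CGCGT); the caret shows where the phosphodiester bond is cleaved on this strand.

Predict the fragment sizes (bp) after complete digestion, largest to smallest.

73, 43, 35, 21 bp

EcoRI sites (GAATTC) start at positions 6, 49, 70.
EcoRI cuts after the first base of each site, so after positions 6, 49, 70.
The MluI site (ACGCGT) starts at position 105.
MluI cuts after the first base of each site, so after position 105.
Combined cut positions: 6, 49, 70, 105.
Circular molecule, 4 cuts → 4 fragments:
  7–49 → 43 bp
  50–70 → 21 bp
  71–105 → 35 bp
  106–172 then 1–6 → 67 + 6 = 73 bp
Sorted largest to smallest: 73, 43, 35, 21 bp.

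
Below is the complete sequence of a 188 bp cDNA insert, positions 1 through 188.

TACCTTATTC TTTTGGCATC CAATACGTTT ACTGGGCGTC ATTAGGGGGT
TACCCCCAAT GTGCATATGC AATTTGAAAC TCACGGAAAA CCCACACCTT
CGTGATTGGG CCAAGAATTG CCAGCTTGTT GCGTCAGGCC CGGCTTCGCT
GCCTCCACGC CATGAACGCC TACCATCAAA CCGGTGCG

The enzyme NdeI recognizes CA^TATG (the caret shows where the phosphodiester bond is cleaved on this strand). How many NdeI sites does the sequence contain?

1

CATATG occurs starting at position 64.
NdeI cuts at 1 site.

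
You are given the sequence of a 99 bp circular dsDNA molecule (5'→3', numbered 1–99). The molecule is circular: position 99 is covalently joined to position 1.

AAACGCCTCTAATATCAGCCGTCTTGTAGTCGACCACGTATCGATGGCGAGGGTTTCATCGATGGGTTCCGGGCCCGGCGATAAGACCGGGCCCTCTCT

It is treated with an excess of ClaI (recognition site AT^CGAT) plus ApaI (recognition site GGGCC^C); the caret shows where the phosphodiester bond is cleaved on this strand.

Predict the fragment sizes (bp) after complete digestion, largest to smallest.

ClaI sites (ATCGAT) start at positions 40, 58.
ClaI cuts after base 2 of each site, so after positions 41, 59.
ApaI sites (GGGCCC) start at positions 71, 89.
ApaI cuts after base 5 of each site (before the last base), so after positions 75, 93.
Combined cut positions: 41, 59, 75, 93.
Circular molecule, 4 cuts → 4 fragments:
  42–59 → 18 bp
  60–75 → 16 bp
  76–93 → 18 bp
  94–99 then 1–41 → 6 + 41 = 47 bp
Sorted largest to smallest: 47, 18, 18, 16 bp.

47, 18, 18, 16 bp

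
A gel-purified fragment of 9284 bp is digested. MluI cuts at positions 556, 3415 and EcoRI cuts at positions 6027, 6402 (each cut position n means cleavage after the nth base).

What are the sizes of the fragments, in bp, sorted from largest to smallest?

2882, 2859, 2612, 556, 375 bp

Combined cut positions (sorted): 556, 3415, 6027, 6402.
Linear molecule, 4 cuts → 5 fragments:
  556 − 0 = 556 bp
  3415 − 556 = 2859 bp
  6027 − 3415 = 2612 bp
  6402 − 6027 = 375 bp
  9284 − 6402 = 2882 bp
Sorted largest to smallest: 2882, 2859, 2612, 556, 375 bp.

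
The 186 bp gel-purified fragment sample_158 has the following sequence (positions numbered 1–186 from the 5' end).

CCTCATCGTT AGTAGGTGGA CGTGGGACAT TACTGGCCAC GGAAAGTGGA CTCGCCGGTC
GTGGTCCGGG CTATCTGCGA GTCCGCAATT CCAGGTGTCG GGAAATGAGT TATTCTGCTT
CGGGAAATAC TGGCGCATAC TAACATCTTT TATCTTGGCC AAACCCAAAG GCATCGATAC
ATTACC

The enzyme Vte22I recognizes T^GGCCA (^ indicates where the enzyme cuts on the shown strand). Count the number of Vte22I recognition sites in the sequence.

TGGCCA occurs starting at positions 34, 156.
Vte22I cuts at 2 sites.

2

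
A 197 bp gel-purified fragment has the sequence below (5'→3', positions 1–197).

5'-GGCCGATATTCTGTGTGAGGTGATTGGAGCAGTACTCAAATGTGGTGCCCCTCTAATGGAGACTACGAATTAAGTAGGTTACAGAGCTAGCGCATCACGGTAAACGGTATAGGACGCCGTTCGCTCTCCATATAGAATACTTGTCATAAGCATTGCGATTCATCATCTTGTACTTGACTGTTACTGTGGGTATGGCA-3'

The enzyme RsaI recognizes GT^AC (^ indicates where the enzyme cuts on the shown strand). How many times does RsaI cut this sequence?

2

GTAC occurs starting at positions 32, 170.
RsaI cuts at 2 sites.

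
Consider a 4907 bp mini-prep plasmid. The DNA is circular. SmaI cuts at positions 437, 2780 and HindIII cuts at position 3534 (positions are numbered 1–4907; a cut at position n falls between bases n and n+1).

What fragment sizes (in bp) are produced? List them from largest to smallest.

2343, 1810, 754 bp

Combined cut positions (sorted): 437, 2780, 3534.
Circular molecule, 3 cuts → 3 fragments:
  2780 − 437 = 2343 bp
  3534 − 2780 = 754 bp
  wrap: 4907 − 3534 + 437 = 1810 bp
Sorted largest to smallest: 2343, 1810, 754 bp.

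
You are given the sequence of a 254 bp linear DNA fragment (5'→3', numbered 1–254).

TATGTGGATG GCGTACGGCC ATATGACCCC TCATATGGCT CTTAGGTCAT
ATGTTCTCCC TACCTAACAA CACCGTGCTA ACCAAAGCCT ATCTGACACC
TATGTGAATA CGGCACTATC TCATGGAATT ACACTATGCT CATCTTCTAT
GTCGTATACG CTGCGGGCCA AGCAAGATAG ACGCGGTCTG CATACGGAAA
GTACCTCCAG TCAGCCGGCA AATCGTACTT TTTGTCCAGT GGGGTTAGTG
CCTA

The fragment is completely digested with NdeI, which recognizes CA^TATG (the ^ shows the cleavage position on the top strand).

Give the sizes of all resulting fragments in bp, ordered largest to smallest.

NdeI sites (CATATG) start at positions 20, 32, 48.
NdeI cuts after base 2 of each site, so after positions 21, 33, 49.
Linear molecule, 3 cuts → 4 fragments:
  1–21 → 21 bp
  22–33 → 12 bp
  34–49 → 16 bp
  50–254 → 205 bp
Sorted largest to smallest: 205, 21, 16, 12 bp.

205, 21, 16, 12 bp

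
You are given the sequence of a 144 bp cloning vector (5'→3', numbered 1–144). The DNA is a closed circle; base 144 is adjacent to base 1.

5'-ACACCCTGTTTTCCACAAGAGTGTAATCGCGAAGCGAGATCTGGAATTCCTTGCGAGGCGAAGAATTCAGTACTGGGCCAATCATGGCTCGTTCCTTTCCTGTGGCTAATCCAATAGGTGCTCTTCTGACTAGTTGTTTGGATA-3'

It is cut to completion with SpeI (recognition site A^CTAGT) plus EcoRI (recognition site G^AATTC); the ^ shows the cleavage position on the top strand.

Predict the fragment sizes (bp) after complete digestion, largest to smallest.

66, 59, 19 bp

The SpeI site (ACTAGT) starts at position 129.
SpeI cuts after the first base of each site, so after position 129.
EcoRI sites (GAATTC) start at positions 44, 63.
EcoRI cuts after the first base of each site, so after positions 44, 63.
Combined cut positions: 44, 63, 129.
Circular molecule, 3 cuts → 3 fragments:
  45–63 → 19 bp
  64–129 → 66 bp
  130–144 then 1–44 → 15 + 44 = 59 bp
Sorted largest to smallest: 66, 59, 19 bp.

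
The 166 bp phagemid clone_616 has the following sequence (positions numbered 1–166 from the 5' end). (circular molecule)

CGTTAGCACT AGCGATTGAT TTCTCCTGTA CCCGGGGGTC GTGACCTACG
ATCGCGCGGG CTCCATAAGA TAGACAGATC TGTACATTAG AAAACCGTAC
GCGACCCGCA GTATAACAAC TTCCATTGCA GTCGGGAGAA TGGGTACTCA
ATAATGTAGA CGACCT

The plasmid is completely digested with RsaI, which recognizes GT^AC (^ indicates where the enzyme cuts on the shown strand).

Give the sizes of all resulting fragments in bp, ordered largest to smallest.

54, 50, 47, 15 bp

RsaI sites (GTAC) start at positions 28, 82, 97, 144.
RsaI cuts after base 2 of each site, so after positions 29, 83, 98, 145.
Circular molecule, 4 cuts → 4 fragments:
  30–83 → 54 bp
  84–98 → 15 bp
  99–145 → 47 bp
  146–166 then 1–29 → 21 + 29 = 50 bp
Sorted largest to smallest: 54, 50, 47, 15 bp.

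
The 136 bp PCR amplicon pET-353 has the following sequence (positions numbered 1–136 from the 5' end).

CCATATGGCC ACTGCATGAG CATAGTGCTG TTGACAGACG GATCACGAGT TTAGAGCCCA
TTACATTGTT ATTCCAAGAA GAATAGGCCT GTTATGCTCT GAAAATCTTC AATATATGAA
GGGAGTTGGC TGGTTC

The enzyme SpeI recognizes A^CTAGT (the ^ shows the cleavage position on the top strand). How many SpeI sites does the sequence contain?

0

No occurrence of ACTAGT is present in the sequence.
SpeI does not cut: 0 sites.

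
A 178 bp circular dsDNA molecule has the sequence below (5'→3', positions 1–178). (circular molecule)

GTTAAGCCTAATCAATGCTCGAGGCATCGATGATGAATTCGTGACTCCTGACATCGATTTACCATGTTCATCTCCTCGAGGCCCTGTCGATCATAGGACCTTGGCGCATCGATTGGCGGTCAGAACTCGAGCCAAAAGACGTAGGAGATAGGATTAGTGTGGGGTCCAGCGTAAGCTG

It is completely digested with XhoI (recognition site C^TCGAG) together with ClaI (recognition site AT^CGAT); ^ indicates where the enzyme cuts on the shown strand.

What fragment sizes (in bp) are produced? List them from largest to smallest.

70, 34, 27, 21, 17, 9 bp

XhoI sites (CTCGAG) start at positions 18, 75, 126.
XhoI cuts after the first base of each site, so after positions 18, 75, 126.
ClaI sites (ATCGAT) start at positions 26, 53, 108.
ClaI cuts after base 2 of each site, so after positions 27, 54, 109.
Combined cut positions: 18, 27, 54, 75, 109, 126.
Circular molecule, 6 cuts → 6 fragments:
  19–27 → 9 bp
  28–54 → 27 bp
  55–75 → 21 bp
  76–109 → 34 bp
  110–126 → 17 bp
  127–178 then 1–18 → 52 + 18 = 70 bp
Sorted largest to smallest: 70, 34, 27, 21, 17, 9 bp.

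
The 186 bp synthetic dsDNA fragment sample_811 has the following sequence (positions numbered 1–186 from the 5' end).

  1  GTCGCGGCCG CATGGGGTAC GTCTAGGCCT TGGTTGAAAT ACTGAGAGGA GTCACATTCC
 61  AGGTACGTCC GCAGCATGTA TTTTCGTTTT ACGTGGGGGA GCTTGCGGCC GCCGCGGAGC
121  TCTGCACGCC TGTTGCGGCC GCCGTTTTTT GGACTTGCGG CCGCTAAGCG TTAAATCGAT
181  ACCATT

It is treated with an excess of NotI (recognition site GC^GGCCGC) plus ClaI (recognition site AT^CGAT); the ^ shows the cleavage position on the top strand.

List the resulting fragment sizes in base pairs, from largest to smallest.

NotI sites (GCGGCCGC) start at positions 4, 105, 135, 157.
NotI cuts after base 2 of each site, so after positions 5, 106, 136, 158.
The ClaI site (ATCGAT) starts at position 175.
ClaI cuts after base 2 of each site, so after position 176.
Combined cut positions: 5, 106, 136, 158, 176.
Linear molecule, 5 cuts → 6 fragments:
  1–5 → 5 bp
  6–106 → 101 bp
  107–136 → 30 bp
  137–158 → 22 bp
  159–176 → 18 bp
  177–186 → 10 bp
Sorted largest to smallest: 101, 30, 22, 18, 10, 5 bp.

101, 30, 22, 18, 10, 5 bp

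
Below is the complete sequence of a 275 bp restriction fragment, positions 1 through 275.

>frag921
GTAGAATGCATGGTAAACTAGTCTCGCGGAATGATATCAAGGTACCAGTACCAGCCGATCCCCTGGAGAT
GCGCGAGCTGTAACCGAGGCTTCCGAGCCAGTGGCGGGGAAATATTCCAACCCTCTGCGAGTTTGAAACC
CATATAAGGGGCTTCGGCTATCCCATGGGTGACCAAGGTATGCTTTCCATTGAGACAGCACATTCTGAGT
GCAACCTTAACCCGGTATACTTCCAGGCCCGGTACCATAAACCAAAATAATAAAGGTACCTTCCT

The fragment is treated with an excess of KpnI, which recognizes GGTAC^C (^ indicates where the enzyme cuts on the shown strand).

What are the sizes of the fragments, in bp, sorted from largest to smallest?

KpnI sites (GGTACC) start at positions 41, 241, 265.
KpnI cuts after base 5 of each site (before the last base), so after positions 45, 245, 269.
Linear molecule, 3 cuts → 4 fragments:
  1–45 → 45 bp
  46–245 → 200 bp
  246–269 → 24 bp
  270–275 → 6 bp
Sorted largest to smallest: 200, 45, 24, 6 bp.

200, 45, 24, 6 bp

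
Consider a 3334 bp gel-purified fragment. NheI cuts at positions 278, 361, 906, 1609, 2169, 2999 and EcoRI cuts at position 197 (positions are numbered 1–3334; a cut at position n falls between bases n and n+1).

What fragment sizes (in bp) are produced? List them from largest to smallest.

830, 703, 560, 545, 335, 197, 83, 81 bp

Combined cut positions (sorted): 197, 278, 361, 906, 1609, 2169, 2999.
Linear molecule, 7 cuts → 8 fragments:
  197 − 0 = 197 bp
  278 − 197 = 81 bp
  361 − 278 = 83 bp
  906 − 361 = 545 bp
  1609 − 906 = 703 bp
  2169 − 1609 = 560 bp
  2999 − 2169 = 830 bp
  3334 − 2999 = 335 bp
Sorted largest to smallest: 830, 703, 560, 545, 335, 197, 83, 81 bp.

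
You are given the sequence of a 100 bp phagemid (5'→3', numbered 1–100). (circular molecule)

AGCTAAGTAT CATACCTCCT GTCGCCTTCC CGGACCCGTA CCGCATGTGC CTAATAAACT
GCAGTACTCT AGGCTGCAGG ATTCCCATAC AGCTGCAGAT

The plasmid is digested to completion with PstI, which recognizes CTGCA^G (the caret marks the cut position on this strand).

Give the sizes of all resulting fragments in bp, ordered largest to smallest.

PstI sites (CTGCAG) start at positions 59, 74, 93.
PstI cuts after base 5 of each site (before the last base), so after positions 63, 78, 97.
Circular molecule, 3 cuts → 3 fragments:
  64–78 → 15 bp
  79–97 → 19 bp
  98–100 then 1–63 → 3 + 63 = 66 bp
Sorted largest to smallest: 66, 19, 15 bp.

66, 19, 15 bp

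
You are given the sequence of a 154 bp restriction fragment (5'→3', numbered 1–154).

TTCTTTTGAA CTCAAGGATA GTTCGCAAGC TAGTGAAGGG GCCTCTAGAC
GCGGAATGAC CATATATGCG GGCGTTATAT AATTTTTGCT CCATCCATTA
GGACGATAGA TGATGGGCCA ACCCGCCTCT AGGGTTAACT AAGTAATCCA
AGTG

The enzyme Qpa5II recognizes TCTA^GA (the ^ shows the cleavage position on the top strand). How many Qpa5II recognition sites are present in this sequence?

TCTAGA occurs starting at position 44.
Qpa5II cuts at 1 site.

1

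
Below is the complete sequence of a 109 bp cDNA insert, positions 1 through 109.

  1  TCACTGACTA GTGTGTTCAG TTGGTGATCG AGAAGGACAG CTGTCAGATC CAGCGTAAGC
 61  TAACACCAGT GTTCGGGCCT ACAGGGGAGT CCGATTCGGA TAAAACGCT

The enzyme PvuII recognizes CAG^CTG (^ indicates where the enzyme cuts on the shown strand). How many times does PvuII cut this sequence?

1

CAGCTG occurs starting at position 38.
PvuII cuts at 1 site.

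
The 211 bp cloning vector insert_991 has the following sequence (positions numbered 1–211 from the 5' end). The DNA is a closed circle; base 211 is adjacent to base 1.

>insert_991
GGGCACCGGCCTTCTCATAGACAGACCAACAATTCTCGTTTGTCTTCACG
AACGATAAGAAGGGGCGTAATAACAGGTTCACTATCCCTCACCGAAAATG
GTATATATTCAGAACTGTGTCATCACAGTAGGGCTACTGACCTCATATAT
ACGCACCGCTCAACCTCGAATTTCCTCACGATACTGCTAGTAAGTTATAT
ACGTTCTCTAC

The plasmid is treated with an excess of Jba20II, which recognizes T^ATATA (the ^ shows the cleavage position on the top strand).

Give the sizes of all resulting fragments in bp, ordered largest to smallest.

Jba20II sites (TATATA) start at positions 102, 146, 196.
Jba20II cuts after the first base of each site, so after positions 102, 146, 196.
Circular molecule, 3 cuts → 3 fragments:
  103–146 → 44 bp
  147–196 → 50 bp
  197–211 then 1–102 → 15 + 102 = 117 bp
Sorted largest to smallest: 117, 50, 44 bp.

117, 50, 44 bp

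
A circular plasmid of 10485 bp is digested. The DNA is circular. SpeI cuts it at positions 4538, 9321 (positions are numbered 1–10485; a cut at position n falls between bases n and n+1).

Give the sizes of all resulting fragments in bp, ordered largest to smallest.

Circular molecule, 2 cuts → 2 fragments:
  9321 − 4538 = 4783 bp
  wrap: 10485 − 9321 + 4538 = 5702 bp
Sorted largest to smallest: 5702, 4783 bp.

5702, 4783 bp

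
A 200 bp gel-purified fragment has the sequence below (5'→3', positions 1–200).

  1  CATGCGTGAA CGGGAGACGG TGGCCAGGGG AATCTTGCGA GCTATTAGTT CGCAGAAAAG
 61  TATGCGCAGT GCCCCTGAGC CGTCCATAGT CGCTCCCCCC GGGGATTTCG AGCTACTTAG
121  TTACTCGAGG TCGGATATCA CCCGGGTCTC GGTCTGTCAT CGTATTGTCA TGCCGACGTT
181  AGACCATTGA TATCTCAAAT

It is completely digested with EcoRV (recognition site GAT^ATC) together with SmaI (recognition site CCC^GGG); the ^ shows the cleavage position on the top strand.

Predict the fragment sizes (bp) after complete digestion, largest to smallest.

100, 48, 36, 9, 7 bp

EcoRV sites (GATATC) start at positions 134, 189.
EcoRV cuts after base 3 of each site, so after positions 136, 191.
SmaI sites (CCCGGG) start at positions 98, 141.
SmaI cuts after base 3 of each site, so after positions 100, 143.
Combined cut positions: 100, 136, 143, 191.
Linear molecule, 4 cuts → 5 fragments:
  1–100 → 100 bp
  101–136 → 36 bp
  137–143 → 7 bp
  144–191 → 48 bp
  192–200 → 9 bp
Sorted largest to smallest: 100, 48, 36, 9, 7 bp.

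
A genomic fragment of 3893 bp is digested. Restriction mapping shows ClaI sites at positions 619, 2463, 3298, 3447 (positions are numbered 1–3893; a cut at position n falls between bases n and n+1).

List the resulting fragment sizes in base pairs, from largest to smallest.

Linear molecule, 4 cuts → 5 fragments:
  619 − 0 = 619 bp
  2463 − 619 = 1844 bp
  3298 − 2463 = 835 bp
  3447 − 3298 = 149 bp
  3893 − 3447 = 446 bp
Sorted largest to smallest: 1844, 835, 619, 446, 149 bp.

1844, 835, 619, 446, 149 bp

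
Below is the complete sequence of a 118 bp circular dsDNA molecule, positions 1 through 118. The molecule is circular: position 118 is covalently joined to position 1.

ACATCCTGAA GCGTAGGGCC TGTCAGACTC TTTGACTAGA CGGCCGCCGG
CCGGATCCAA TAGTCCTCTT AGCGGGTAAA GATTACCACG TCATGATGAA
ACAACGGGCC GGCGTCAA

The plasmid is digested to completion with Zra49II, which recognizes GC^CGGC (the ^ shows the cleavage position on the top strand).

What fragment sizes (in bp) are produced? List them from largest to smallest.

Zra49II sites (GCCGGC) start at positions 46, 108.
Zra49II cuts after base 2 of each site, so after positions 47, 109.
Circular molecule, 2 cuts → 2 fragments:
  48–109 → 62 bp
  110–118 then 1–47 → 9 + 47 = 56 bp
Sorted largest to smallest: 62, 56 bp.

62, 56 bp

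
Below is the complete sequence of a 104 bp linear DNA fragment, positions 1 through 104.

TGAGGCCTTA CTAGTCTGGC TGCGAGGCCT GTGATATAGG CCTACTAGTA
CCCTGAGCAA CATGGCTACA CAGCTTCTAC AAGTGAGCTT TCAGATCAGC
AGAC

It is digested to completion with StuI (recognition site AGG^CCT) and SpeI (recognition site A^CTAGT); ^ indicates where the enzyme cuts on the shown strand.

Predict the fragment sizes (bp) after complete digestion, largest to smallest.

StuI sites (AGGCCT) start at positions 3, 25, 38.
StuI cuts after base 3 of each site, so after positions 5, 27, 40.
SpeI sites (ACTAGT) start at positions 10, 44.
SpeI cuts after the first base of each site, so after positions 10, 44.
Combined cut positions: 5, 10, 27, 40, 44.
Linear molecule, 5 cuts → 6 fragments:
  1–5 → 5 bp
  6–10 → 5 bp
  11–27 → 17 bp
  28–40 → 13 bp
  41–44 → 4 bp
  45–104 → 60 bp
Sorted largest to smallest: 60, 17, 13, 5, 5, 4 bp.

60, 17, 13, 5, 5, 4 bp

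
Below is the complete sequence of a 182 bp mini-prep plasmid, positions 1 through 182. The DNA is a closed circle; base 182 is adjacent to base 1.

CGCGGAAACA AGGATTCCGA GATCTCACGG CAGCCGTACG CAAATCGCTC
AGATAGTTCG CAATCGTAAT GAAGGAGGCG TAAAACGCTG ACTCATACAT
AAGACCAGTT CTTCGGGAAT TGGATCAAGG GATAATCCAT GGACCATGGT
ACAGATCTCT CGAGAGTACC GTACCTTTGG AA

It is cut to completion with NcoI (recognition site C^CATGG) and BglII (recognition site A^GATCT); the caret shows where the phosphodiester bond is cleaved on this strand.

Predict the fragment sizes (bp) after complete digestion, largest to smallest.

NcoI sites (CCATGG) start at positions 137, 144.
NcoI cuts after the first base of each site, so after positions 137, 144.
BglII sites (AGATCT) start at positions 20, 153.
BglII cuts after the first base of each site, so after positions 20, 153.
Combined cut positions: 20, 137, 144, 153.
Circular molecule, 4 cuts → 4 fragments:
  21–137 → 117 bp
  138–144 → 7 bp
  145–153 → 9 bp
  154–182 then 1–20 → 29 + 20 = 49 bp
Sorted largest to smallest: 117, 49, 9, 7 bp.

117, 49, 9, 7 bp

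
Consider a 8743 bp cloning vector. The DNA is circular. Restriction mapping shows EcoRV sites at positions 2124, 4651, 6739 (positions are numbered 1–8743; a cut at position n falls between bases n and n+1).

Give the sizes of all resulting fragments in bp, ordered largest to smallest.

Circular molecule, 3 cuts → 3 fragments:
  4651 − 2124 = 2527 bp
  6739 − 4651 = 2088 bp
  wrap: 8743 − 6739 + 2124 = 4128 bp
Sorted largest to smallest: 4128, 2527, 2088 bp.

4128, 2527, 2088 bp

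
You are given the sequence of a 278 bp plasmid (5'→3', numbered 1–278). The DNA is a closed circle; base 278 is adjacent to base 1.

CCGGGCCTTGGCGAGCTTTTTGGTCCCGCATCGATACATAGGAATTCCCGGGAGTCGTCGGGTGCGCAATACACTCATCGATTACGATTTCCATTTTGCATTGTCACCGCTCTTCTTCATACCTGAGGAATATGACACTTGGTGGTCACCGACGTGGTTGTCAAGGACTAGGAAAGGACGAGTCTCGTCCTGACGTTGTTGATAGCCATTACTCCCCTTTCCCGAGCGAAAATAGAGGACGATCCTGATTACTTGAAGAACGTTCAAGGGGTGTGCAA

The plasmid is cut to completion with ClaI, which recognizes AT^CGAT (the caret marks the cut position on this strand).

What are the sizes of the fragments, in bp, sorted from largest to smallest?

ClaI sites (ATCGAT) start at positions 30, 77.
ClaI cuts after base 2 of each site, so after positions 31, 78.
Circular molecule, 2 cuts → 2 fragments:
  32–78 → 47 bp
  79–278 then 1–31 → 200 + 31 = 231 bp
Sorted largest to smallest: 231, 47 bp.

231, 47 bp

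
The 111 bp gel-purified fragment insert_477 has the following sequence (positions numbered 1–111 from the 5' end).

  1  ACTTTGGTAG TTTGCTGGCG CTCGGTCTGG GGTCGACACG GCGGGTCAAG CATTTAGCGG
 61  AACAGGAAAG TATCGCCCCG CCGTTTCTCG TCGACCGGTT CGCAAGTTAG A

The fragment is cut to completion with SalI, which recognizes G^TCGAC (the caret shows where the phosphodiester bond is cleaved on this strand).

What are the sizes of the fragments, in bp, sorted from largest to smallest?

SalI sites (GTCGAC) start at positions 32, 90.
SalI cuts after the first base of each site, so after positions 32, 90.
Linear molecule, 2 cuts → 3 fragments:
  1–32 → 32 bp
  33–90 → 58 bp
  91–111 → 21 bp
Sorted largest to smallest: 58, 32, 21 bp.

58, 32, 21 bp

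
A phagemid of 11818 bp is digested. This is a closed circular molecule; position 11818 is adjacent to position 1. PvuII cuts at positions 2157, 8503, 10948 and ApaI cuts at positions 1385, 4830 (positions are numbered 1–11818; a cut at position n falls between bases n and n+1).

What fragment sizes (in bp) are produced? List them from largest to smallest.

3673, 2673, 2445, 2255, 772 bp

Combined cut positions (sorted): 1385, 2157, 4830, 8503, 10948.
Circular molecule, 5 cuts → 5 fragments:
  2157 − 1385 = 772 bp
  4830 − 2157 = 2673 bp
  8503 − 4830 = 3673 bp
  10948 − 8503 = 2445 bp
  wrap: 11818 − 10948 + 1385 = 2255 bp
Sorted largest to smallest: 3673, 2673, 2445, 2255, 772 bp.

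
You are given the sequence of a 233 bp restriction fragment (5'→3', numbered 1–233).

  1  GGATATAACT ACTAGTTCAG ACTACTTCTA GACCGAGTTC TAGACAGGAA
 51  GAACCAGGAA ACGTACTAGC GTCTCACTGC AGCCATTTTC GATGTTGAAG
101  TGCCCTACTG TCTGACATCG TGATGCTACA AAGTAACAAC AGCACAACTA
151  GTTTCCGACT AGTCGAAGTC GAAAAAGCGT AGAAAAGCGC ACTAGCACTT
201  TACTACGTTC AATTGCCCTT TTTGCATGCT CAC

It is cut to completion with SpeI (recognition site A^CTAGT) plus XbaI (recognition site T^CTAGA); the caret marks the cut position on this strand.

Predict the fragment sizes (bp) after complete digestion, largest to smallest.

SpeI sites (ACTAGT) start at positions 11, 147, 158.
SpeI cuts after the first base of each site, so after positions 11, 147, 158.
XbaI sites (TCTAGA) start at positions 27, 39.
XbaI cuts after the first base of each site, so after positions 27, 39.
Combined cut positions: 11, 27, 39, 147, 158.
Linear molecule, 5 cuts → 6 fragments:
  1–11 → 11 bp
  12–27 → 16 bp
  28–39 → 12 bp
  40–147 → 108 bp
  148–158 → 11 bp
  159–233 → 75 bp
Sorted largest to smallest: 108, 75, 16, 12, 11, 11 bp.

108, 75, 16, 12, 11, 11 bp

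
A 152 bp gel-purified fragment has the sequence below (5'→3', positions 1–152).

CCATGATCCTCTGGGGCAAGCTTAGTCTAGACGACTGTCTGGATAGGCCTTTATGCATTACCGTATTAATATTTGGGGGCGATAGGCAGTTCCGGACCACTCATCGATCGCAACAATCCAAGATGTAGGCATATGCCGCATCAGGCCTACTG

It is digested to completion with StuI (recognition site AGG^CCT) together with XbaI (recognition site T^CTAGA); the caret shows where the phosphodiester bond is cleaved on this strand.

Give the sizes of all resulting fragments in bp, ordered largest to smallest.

98, 26, 21, 7 bp

StuI sites (AGGCCT) start at positions 45, 143.
StuI cuts after base 3 of each site, so after positions 47, 145.
The XbaI site (TCTAGA) starts at position 26.
XbaI cuts after the first base of each site, so after position 26.
Combined cut positions: 26, 47, 145.
Linear molecule, 3 cuts → 4 fragments:
  1–26 → 26 bp
  27–47 → 21 bp
  48–145 → 98 bp
  146–152 → 7 bp
Sorted largest to smallest: 98, 26, 21, 7 bp.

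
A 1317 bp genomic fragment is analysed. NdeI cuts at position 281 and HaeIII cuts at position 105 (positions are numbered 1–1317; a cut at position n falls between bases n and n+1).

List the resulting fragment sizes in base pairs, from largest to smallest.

Combined cut positions (sorted): 105, 281.
Linear molecule, 2 cuts → 3 fragments:
  105 − 0 = 105 bp
  281 − 105 = 176 bp
  1317 − 281 = 1036 bp
Sorted largest to smallest: 1036, 176, 105 bp.

1036, 176, 105 bp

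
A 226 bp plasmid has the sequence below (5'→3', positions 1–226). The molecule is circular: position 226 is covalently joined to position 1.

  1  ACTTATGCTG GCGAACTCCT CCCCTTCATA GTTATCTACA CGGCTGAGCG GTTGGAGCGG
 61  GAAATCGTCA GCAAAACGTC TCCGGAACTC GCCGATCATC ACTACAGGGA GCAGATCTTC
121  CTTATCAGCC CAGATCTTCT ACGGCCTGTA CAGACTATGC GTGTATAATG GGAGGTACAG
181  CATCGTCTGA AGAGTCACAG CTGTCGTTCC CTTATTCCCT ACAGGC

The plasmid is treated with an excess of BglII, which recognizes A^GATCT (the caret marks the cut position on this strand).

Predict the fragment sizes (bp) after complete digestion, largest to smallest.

207, 19 bp

BglII sites (AGATCT) start at positions 113, 132.
BglII cuts after the first base of each site, so after positions 113, 132.
Circular molecule, 2 cuts → 2 fragments:
  114–132 → 19 bp
  133–226 then 1–113 → 94 + 113 = 207 bp
Sorted largest to smallest: 207, 19 bp.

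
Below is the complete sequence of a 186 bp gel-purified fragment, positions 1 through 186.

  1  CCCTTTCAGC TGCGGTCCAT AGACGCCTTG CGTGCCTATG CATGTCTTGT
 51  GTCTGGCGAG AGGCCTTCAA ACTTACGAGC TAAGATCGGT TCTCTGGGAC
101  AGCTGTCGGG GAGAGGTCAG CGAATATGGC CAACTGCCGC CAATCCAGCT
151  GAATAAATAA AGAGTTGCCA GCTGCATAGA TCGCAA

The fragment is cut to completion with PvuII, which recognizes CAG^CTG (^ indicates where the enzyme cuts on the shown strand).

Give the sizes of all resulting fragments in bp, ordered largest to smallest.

93, 46, 23, 15, 9 bp

PvuII sites (CAGCTG) start at positions 7, 100, 146, 169.
PvuII cuts after base 3 of each site, so after positions 9, 102, 148, 171.
Linear molecule, 4 cuts → 5 fragments:
  1–9 → 9 bp
  10–102 → 93 bp
  103–148 → 46 bp
  149–171 → 23 bp
  172–186 → 15 bp
Sorted largest to smallest: 93, 46, 23, 15, 9 bp.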